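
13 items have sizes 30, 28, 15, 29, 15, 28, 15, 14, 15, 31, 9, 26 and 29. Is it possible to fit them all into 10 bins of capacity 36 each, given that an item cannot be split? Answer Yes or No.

A valid assignment using 10 bins:
  bin 1: 31 = 31
  bin 2: 30 = 30
  bin 3: 29 = 29
  bin 4: 29 = 29
  bin 5: 28 = 28
  bin 6: 28 = 28
  bin 7: 26 + 9 = 35
  bin 8: 15 + 15 = 30
  bin 9: 15 + 15 = 30
  bin 10: 14 = 14
Every load is within 36, so 10 bins suffice.

Yes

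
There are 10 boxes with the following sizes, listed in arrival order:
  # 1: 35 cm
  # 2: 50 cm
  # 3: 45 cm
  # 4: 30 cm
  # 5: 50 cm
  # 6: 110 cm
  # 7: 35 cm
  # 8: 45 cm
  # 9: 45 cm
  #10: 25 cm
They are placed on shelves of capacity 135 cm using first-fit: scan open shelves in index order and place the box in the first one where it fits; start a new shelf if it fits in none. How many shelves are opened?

  35 → shelf 1 (new)  [load 35/135]
  50 → shelf 1  [load 85/135]
  45 → shelf 1  [load 130/135]
  30 → shelf 2 (new)  [load 30/135]
  50 → shelf 2  [load 80/135]
  110 → shelf 3 (new)  [load 110/135]
  35 → shelf 2  [load 115/135]
  45 → shelf 4 (new)  [load 45/135]
  45 → shelf 4  [load 90/135]
  25 → shelf 3  [load 135/135]
4 shelves opened.

4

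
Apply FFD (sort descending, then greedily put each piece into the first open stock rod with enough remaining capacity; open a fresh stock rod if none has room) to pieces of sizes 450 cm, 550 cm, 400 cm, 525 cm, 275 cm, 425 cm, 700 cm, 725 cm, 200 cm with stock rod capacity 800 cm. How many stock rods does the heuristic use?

7

Sorted descending: 725, 700, 550, 525, 450, 425, 400, 275, 200.
  725 → stock rod 1 (new)  [load 725/800]
  700 → stock rod 2 (new)  [load 700/800]
  550 → stock rod 3 (new)  [load 550/800]
  525 → stock rod 4 (new)  [load 525/800]
  450 → stock rod 5 (new)  [load 450/800]
  425 → stock rod 6 (new)  [load 425/800]
  400 → stock rod 7 (new)  [load 400/800]
  275 → stock rod 4  [load 800/800]
  200 → stock rod 3  [load 750/800]
7 stock rods opened.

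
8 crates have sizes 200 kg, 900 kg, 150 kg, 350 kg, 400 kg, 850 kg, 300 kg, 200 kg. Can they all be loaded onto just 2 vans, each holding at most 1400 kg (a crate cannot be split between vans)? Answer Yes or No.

No

Total = 3350 kg; ⌈3350/1400⌉ = 3.
At least 3 vans are required, but only 2 are allowed.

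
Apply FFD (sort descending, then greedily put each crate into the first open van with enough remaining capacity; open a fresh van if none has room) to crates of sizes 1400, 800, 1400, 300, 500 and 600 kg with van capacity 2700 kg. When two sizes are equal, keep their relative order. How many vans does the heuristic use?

2

Sorted descending: 1400, 1400, 800, 600, 500, 300.
  1400 → van 1 (new)  [load 1400/2700]
  1400 → van 2 (new)  [load 1400/2700]
  800 → van 1  [load 2200/2700]
  600 → van 2  [load 2000/2700]
  500 → van 1  [load 2700/2700]
  300 → van 2  [load 2300/2700]
2 vans opened.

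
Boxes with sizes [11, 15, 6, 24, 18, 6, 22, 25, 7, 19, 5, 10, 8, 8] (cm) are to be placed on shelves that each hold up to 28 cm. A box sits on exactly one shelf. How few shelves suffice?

Total = 25 + 24 + 22 + 19 + 18 + 15 + 11 + 10 + 8 + 8 + 7 + 6 + 6 + 5 = 184 cm.
Lower bound: ⌈184/28⌉ = 7 shelves.
A packing using 7 shelves:
  shelf 1: 25 = 25
  shelf 2: 24 = 24
  shelf 3: 22 + 6 = 28
  shelf 4: 19 + 8 = 27
  shelf 5: 18 + 10 = 28
  shelf 6: 15 + 11 = 26
  shelf 7: 8 + 7 + 6 + 5 = 26
This matches the lower bound, so 7 is optimal.

7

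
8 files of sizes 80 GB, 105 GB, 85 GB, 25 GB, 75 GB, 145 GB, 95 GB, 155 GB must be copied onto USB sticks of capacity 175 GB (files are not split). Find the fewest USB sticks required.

5

Total = 155 + 145 + 105 + 95 + 85 + 80 + 75 + 25 = 765 GB.
Lower bound: ⌈765/175⌉ = 5 USB sticks.
A packing using 5 USB sticks:
  USB stick 1: 155 = 155
  USB stick 2: 145 + 25 = 170
  USB stick 3: 105 = 105
  USB stick 4: 95 + 80 = 175
  USB stick 5: 85 + 75 = 160
This matches the lower bound, so 5 is optimal.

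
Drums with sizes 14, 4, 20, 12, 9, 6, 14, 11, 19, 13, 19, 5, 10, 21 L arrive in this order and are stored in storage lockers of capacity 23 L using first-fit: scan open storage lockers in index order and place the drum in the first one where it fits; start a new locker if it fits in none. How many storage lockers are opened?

  14 → locker 1 (new)  [load 14/23]
  4 → locker 1  [load 18/23]
  20 → locker 2 (new)  [load 20/23]
  12 → locker 3 (new)  [load 12/23]
  9 → locker 3  [load 21/23]
  6 → locker 4 (new)  [load 6/23]
  14 → locker 4  [load 20/23]
  11 → locker 5 (new)  [load 11/23]
  19 → locker 6 (new)  [load 19/23]
  13 → locker 7 (new)  [load 13/23]
  19 → locker 8 (new)  [load 19/23]
  5 → locker 1  [load 23/23]
  10 → locker 5  [load 21/23]
  21 → locker 9 (new)  [load 21/23]
9 storage lockers opened.

9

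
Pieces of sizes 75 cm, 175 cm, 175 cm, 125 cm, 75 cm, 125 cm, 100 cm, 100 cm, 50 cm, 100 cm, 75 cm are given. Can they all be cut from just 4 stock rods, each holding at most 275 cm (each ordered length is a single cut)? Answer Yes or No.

No

Total = 1175 cm; ⌈1175/275⌉ = 5.
At least 5 stock rods are required, but only 4 are allowed.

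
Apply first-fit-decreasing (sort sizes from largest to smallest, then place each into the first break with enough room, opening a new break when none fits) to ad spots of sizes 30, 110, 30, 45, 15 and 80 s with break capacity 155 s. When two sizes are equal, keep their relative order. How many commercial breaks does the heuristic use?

2

Sorted descending: 110, 80, 45, 30, 30, 15.
  110 → break 1 (new)  [load 110/155]
  80 → break 2 (new)  [load 80/155]
  45 → break 1  [load 155/155]
  30 → break 2  [load 110/155]
  30 → break 2  [load 140/155]
  15 → break 2  [load 155/155]
2 commercial breaks opened.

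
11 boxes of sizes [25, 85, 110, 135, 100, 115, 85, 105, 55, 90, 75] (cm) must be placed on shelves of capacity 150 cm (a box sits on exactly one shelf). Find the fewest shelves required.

Total = 135 + 115 + 110 + 105 + 100 + 90 + 85 + 85 + 75 + 55 + 25 = 980 cm.
Lower bound: ⌈980/150⌉ = 7 shelves.
Also, 8 boxes each exceed 75 cm, and no two of those can share a shelf, so at least 8 shelves are needed.
A packing using 9 shelves:
  shelf 1: 135 = 135
  shelf 2: 115 + 25 = 140
  shelf 3: 110 = 110
  shelf 4: 105 = 105
  shelf 5: 100 = 100
  shelf 6: 90 + 55 = 145
  shelf 7: 85 = 85
  shelf 8: 85 = 85
  shelf 9: 75 = 75
No arrangement into 8 shelves stays within capacity, so 9 is optimal.

9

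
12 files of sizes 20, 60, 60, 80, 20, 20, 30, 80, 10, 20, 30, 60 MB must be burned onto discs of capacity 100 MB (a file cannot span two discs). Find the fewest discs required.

5

Total = 80 + 80 + 60 + 60 + 60 + 30 + 30 + 20 + 20 + 20 + 20 + 10 = 490 MB.
Lower bound: ⌈490/100⌉ = 5 discs.
A packing using 5 discs:
  disc 1: 80 + 20 = 100
  disc 2: 80 + 20 = 100
  disc 3: 60 + 30 + 10 = 100
  disc 4: 60 + 30 = 90
  disc 5: 60 + 20 + 20 = 100
This matches the lower bound, so 5 is optimal.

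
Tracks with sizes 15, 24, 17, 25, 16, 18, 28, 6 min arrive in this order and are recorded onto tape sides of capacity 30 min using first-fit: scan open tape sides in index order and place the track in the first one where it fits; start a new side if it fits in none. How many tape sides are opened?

  15 → side 1 (new)  [load 15/30]
  24 → side 2 (new)  [load 24/30]
  17 → side 3 (new)  [load 17/30]
  25 → side 4 (new)  [load 25/30]
  16 → side 5 (new)  [load 16/30]
  18 → side 6 (new)  [load 18/30]
  28 → side 7 (new)  [load 28/30]
  6 → side 1  [load 21/30]
7 tape sides opened.

7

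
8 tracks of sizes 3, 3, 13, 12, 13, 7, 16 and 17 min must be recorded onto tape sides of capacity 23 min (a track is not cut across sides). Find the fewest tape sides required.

Total = 17 + 16 + 13 + 13 + 12 + 7 + 3 + 3 = 84 min.
Lower bound: ⌈84/23⌉ = 4 tape sides.
Also, 5 tracks each exceed 23/2 min, and no two of those can share a side, so at least 5 tape sides are needed.
A packing using 5 tape sides:
  side 1: 17 + 3 + 3 = 23
  side 2: 16 + 7 = 23
  side 3: 13 = 13
  side 4: 13 = 13
  side 5: 12 = 12
This matches the lower bound, so 5 is optimal.

5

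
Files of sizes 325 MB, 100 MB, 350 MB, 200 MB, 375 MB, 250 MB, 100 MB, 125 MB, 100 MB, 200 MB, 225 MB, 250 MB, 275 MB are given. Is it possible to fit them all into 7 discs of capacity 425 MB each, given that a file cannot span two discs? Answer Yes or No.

Total = 2875 MB; ⌈2875/425⌉ = 7.
The bound of 7 does not rule out 7, but exhaustive search shows no assignment into 7 discs of capacity 425 MB exists — the minimum is 8.

No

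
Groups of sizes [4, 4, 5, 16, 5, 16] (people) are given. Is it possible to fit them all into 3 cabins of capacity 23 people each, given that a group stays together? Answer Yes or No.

Yes

A valid assignment using 3 cabins:
  cabin 1: 16 + 5 = 21
  cabin 2: 16 + 5 = 21
  cabin 3: 4 + 4 = 8
Every load is within 23 people, so 3 cabins suffice.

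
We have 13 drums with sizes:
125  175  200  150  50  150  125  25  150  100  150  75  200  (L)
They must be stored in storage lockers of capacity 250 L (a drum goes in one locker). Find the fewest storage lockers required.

8

Total = 200 + 200 + 175 + 150 + 150 + 150 + 150 + 125 + 125 + 100 + 75 + 50 + 25 = 1675 L.
Lower bound: ⌈1675/250⌉ = 7 storage lockers.
A packing using 8 storage lockers:
  locker 1: 200 + 50 = 250
  locker 2: 200 + 25 = 225
  locker 3: 175 + 75 = 250
  locker 4: 150 + 100 = 250
  locker 5: 150 = 150
  locker 6: 150 = 150
  locker 7: 150 = 150
  locker 8: 125 + 125 = 250
No arrangement into 7 storage lockers stays within capacity, so 8 is optimal.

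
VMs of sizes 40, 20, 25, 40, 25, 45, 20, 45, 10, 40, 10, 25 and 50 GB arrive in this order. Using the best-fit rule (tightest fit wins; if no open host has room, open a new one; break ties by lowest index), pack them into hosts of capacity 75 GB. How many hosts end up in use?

6

  40 → host 1 (new)  [load 40/75]
  20 → host 1  [load 60/75]
  25 → host 2 (new)  [load 25/75]
  40 → host 2  [load 65/75]
  25 → host 3 (new)  [load 25/75]
  45 → host 3  [load 70/75]
  20 → host 4 (new)  [load 20/75]
  45 → host 4  [load 65/75]
  10 → host 2  [load 75/75]
  40 → host 5 (new)  [load 40/75]
  10 → host 4  [load 75/75]
  25 → host 5  [load 65/75]
  50 → host 6 (new)  [load 50/75]
6 hosts opened.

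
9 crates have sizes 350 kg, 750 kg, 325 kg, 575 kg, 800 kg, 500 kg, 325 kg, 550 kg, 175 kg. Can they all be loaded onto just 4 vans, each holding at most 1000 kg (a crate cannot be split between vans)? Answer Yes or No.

No

Total = 4350 kg; ⌈4350/1000⌉ = 5.
At least 5 vans are required, but only 4 are allowed.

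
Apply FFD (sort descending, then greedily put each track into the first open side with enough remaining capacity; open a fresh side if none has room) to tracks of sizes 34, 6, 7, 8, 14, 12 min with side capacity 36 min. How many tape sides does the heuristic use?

Sorted descending: 34, 14, 12, 8, 7, 6.
  34 → side 1 (new)  [load 34/36]
  14 → side 2 (new)  [load 14/36]
  12 → side 2  [load 26/36]
  8 → side 2  [load 34/36]
  7 → side 3 (new)  [load 7/36]
  6 → side 3  [load 13/36]
3 tape sides opened.

3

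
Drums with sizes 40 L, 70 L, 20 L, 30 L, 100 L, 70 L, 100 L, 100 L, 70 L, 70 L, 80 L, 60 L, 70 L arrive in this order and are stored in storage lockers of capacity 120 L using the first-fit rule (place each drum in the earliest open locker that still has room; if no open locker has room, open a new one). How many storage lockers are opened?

10

  40 → locker 1 (new)  [load 40/120]
  70 → locker 1  [load 110/120]
  20 → locker 2 (new)  [load 20/120]
  30 → locker 2  [load 50/120]
  100 → locker 3 (new)  [load 100/120]
  70 → locker 2  [load 120/120]
  100 → locker 4 (new)  [load 100/120]
  100 → locker 5 (new)  [load 100/120]
  70 → locker 6 (new)  [load 70/120]
  70 → locker 7 (new)  [load 70/120]
  80 → locker 8 (new)  [load 80/120]
  60 → locker 9 (new)  [load 60/120]
  70 → locker 10 (new)  [load 70/120]
10 storage lockers opened.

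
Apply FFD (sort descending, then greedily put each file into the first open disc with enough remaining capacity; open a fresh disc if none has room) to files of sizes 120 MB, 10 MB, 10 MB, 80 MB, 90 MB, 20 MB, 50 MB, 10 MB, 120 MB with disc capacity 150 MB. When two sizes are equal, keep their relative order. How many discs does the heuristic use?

4

Sorted descending: 120, 120, 90, 80, 50, 20, 10, 10, 10.
  120 → disc 1 (new)  [load 120/150]
  120 → disc 2 (new)  [load 120/150]
  90 → disc 3 (new)  [load 90/150]
  80 → disc 4 (new)  [load 80/150]
  50 → disc 3  [load 140/150]
  20 → disc 1  [load 140/150]
  10 → disc 1  [load 150/150]
  10 → disc 2  [load 130/150]
  10 → disc 2  [load 140/150]
4 discs opened.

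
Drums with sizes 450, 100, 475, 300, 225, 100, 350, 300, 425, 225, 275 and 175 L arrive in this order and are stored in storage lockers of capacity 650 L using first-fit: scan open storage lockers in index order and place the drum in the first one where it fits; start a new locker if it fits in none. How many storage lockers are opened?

  450 → locker 1 (new)  [load 450/650]
  100 → locker 1  [load 550/650]
  475 → locker 2 (new)  [load 475/650]
  300 → locker 3 (new)  [load 300/650]
  225 → locker 3  [load 525/650]
  100 → locker 1  [load 650/650]
  350 → locker 4 (new)  [load 350/650]
  300 → locker 4  [load 650/650]
  425 → locker 5 (new)  [load 425/650]
  225 → locker 5  [load 650/650]
  275 → locker 6 (new)  [load 275/650]
  175 → locker 2  [load 650/650]
6 storage lockers opened.

6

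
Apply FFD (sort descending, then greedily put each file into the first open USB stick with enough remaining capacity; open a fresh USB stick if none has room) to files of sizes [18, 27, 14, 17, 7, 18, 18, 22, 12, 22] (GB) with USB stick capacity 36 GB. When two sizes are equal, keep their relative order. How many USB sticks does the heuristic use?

Sorted descending: 27, 22, 22, 18, 18, 18, 17, 14, 12, 7.
  27 → USB stick 1 (new)  [load 27/36]
  22 → USB stick 2 (new)  [load 22/36]
  22 → USB stick 3 (new)  [load 22/36]
  18 → USB stick 4 (new)  [load 18/36]
  18 → USB stick 4  [load 36/36]
  18 → USB stick 5 (new)  [load 18/36]
  17 → USB stick 5  [load 35/36]
  14 → USB stick 2  [load 36/36]
  12 → USB stick 3  [load 34/36]
  7 → USB stick 1  [load 34/36]
5 USB sticks opened.

5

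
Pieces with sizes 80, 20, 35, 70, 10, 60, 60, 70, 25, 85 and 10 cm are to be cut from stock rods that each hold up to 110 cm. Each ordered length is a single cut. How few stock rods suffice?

6

Total = 85 + 80 + 70 + 70 + 60 + 60 + 35 + 25 + 20 + 10 + 10 = 525 cm.
Lower bound: ⌈525/110⌉ = 5 stock rods.
Also, 6 pieces each exceed 55 cm, and no two of those can share a stock rod, so at least 6 stock rods are needed.
A packing using 6 stock rods:
  stock rod 1: 85 + 25 = 110
  stock rod 2: 80 + 20 + 10 = 110
  stock rod 3: 70 + 35 = 105
  stock rod 4: 70 + 10 = 80
  stock rod 5: 60 = 60
  stock rod 6: 60 = 60
This matches the lower bound, so 6 is optimal.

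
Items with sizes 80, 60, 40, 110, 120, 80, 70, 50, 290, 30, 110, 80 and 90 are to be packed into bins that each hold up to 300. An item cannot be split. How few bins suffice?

5

Total = 290 + 120 + 110 + 110 + 90 + 80 + 80 + 80 + 70 + 60 + 50 + 40 + 30 = 1210.
Lower bound: ⌈1210/300⌉ = 5 bins.
A packing using 5 bins:
  bin 1: 290 = 290
  bin 2: 120 + 110 + 70 = 300
  bin 3: 110 + 90 + 80 = 280
  bin 4: 80 + 80 + 60 + 50 + 30 = 300
  bin 5: 40 = 40
This matches the lower bound, so 5 is optimal.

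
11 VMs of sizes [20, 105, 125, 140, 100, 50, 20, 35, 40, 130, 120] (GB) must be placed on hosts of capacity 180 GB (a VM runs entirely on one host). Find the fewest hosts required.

Total = 140 + 130 + 125 + 120 + 105 + 100 + 50 + 40 + 35 + 20 + 20 = 885 GB.
Lower bound: ⌈885/180⌉ = 5 hosts.
Also, 6 VMs each exceed 90 GB, and no two of those can share a host, so at least 6 hosts are needed.
A packing using 6 hosts:
  host 1: 140 + 40 = 180
  host 2: 130 + 50 = 180
  host 3: 125 + 35 + 20 = 180
  host 4: 120 + 20 = 140
  host 5: 105 = 105
  host 6: 100 = 100
This matches the lower bound, so 6 is optimal.

6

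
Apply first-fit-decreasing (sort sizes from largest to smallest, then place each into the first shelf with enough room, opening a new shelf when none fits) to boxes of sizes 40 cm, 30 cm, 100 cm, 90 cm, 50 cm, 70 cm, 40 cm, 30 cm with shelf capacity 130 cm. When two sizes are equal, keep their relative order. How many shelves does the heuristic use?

4

Sorted descending: 100, 90, 70, 50, 40, 40, 30, 30.
  100 → shelf 1 (new)  [load 100/130]
  90 → shelf 2 (new)  [load 90/130]
  70 → shelf 3 (new)  [load 70/130]
  50 → shelf 3  [load 120/130]
  40 → shelf 2  [load 130/130]
  40 → shelf 4 (new)  [load 40/130]
  30 → shelf 1  [load 130/130]
  30 → shelf 4  [load 70/130]
4 shelves opened.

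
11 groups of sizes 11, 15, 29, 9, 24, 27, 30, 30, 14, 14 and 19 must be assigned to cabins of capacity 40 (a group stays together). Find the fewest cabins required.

7

Total = 30 + 30 + 29 + 27 + 24 + 19 + 15 + 14 + 14 + 11 + 9 = 222.
Lower bound: ⌈222/40⌉ = 6 cabins.
A packing using 7 cabins:
  cabin 1: 30 + 9 = 39
  cabin 2: 30 = 30
  cabin 3: 29 + 11 = 40
  cabin 4: 27 = 27
  cabin 5: 24 + 15 = 39
  cabin 6: 19 + 14 = 33
  cabin 7: 14 = 14
No arrangement into 6 cabins stays within capacity, so 7 is optimal.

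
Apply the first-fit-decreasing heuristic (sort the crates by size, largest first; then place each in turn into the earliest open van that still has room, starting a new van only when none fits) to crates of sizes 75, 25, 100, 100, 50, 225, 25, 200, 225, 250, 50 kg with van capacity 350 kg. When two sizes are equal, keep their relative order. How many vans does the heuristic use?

4

Sorted descending: 250, 225, 225, 200, 100, 100, 75, 50, 50, 25, 25.
  250 → van 1 (new)  [load 250/350]
  225 → van 2 (new)  [load 225/350]
  225 → van 3 (new)  [load 225/350]
  200 → van 4 (new)  [load 200/350]
  100 → van 1  [load 350/350]
  100 → van 2  [load 325/350]
  75 → van 3  [load 300/350]
  50 → van 3  [load 350/350]
  50 → van 4  [load 250/350]
  25 → van 2  [load 350/350]
  25 → van 4  [load 275/350]
4 vans opened.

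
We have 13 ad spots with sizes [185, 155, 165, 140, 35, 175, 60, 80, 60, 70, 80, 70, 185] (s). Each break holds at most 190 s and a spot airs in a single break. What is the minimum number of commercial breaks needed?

9

Total = 185 + 185 + 175 + 165 + 155 + 140 + 80 + 80 + 70 + 70 + 60 + 60 + 35 = 1460 s.
Lower bound: ⌈1460/190⌉ = 8 commercial breaks.
A packing using 9 commercial breaks:
  break 1: 185 = 185
  break 2: 185 = 185
  break 3: 175 = 175
  break 4: 165 = 165
  break 5: 155 + 35 = 190
  break 6: 140 = 140
  break 7: 80 + 80 = 160
  break 8: 70 + 70 = 140
  break 9: 60 + 60 = 120
No arrangement into 8 commercial breaks stays within capacity, so 9 is optimal.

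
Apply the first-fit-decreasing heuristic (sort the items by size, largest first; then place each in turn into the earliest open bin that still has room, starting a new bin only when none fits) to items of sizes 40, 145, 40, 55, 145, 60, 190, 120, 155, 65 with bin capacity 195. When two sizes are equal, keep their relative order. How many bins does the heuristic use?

Sorted descending: 190, 155, 145, 145, 120, 65, 60, 55, 40, 40.
  190 → bin 1 (new)  [load 190/195]
  155 → bin 2 (new)  [load 155/195]
  145 → bin 3 (new)  [load 145/195]
  145 → bin 4 (new)  [load 145/195]
  120 → bin 5 (new)  [load 120/195]
  65 → bin 5  [load 185/195]
  60 → bin 6 (new)  [load 60/195]
  55 → bin 6  [load 115/195]
  40 → bin 2  [load 195/195]
  40 → bin 3  [load 185/195]
6 bins opened.

6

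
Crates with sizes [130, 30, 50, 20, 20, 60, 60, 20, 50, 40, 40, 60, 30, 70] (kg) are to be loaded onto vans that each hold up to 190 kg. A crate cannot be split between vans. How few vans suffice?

4

Total = 130 + 70 + 60 + 60 + 60 + 50 + 50 + 40 + 40 + 30 + 30 + 20 + 20 + 20 = 680 kg.
Lower bound: ⌈680/190⌉ = 4 vans.
A packing using 4 vans:
  van 1: 130 + 60 = 190
  van 2: 70 + 60 + 60 = 190
  van 3: 50 + 50 + 40 + 40 = 180
  van 4: 30 + 30 + 20 + 20 + 20 = 120
This matches the lower bound, so 4 is optimal.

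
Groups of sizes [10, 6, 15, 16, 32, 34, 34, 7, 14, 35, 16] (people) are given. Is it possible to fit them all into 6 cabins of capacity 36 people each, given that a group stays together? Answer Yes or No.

Total = 219 people; ⌈219/36⌉ = 7.
At least 7 cabins are required, but only 6 are allowed.

No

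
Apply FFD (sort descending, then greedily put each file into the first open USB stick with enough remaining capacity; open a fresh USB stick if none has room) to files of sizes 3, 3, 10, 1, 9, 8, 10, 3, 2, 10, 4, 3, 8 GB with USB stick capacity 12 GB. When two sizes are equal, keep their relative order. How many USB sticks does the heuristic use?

7

Sorted descending: 10, 10, 10, 9, 8, 8, 4, 3, 3, 3, 3, 2, 1.
  10 → USB stick 1 (new)  [load 10/12]
  10 → USB stick 2 (new)  [load 10/12]
  10 → USB stick 3 (new)  [load 10/12]
  9 → USB stick 4 (new)  [load 9/12]
  8 → USB stick 5 (new)  [load 8/12]
  8 → USB stick 6 (new)  [load 8/12]
  4 → USB stick 5  [load 12/12]
  3 → USB stick 4  [load 12/12]
  3 → USB stick 6  [load 11/12]
  3 → USB stick 7 (new)  [load 3/12]
  3 → USB stick 7  [load 6/12]
  2 → USB stick 1  [load 12/12]
  1 → USB stick 2  [load 11/12]
7 USB sticks opened.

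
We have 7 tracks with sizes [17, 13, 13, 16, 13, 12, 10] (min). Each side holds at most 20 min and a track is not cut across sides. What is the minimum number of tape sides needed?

7

Total = 17 + 16 + 13 + 13 + 13 + 12 + 10 = 94 min.
Lower bound: ⌈94/20⌉ = 5 tape sides.
Also, 6 tracks each exceed 10 min, and no two of those can share a side, so at least 6 tape sides are needed.
A packing using 7 tape sides:
  side 1: 17 = 17
  side 2: 16 = 16
  side 3: 13 = 13
  side 4: 13 = 13
  side 5: 13 = 13
  side 6: 12 = 12
  side 7: 10 = 10
No arrangement into 6 tape sides stays within capacity, so 7 is optimal.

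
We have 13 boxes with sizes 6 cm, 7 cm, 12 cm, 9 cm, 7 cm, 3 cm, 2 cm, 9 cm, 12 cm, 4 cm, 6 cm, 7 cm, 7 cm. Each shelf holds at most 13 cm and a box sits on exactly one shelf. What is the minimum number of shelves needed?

8

Total = 12 + 12 + 9 + 9 + 7 + 7 + 7 + 7 + 6 + 6 + 4 + 3 + 2 = 91 cm.
Lower bound: ⌈91/13⌉ = 7 shelves.
Also, 8 boxes each exceed 13/2 cm, and no two of those can share a shelf, so at least 8 shelves are needed.
A packing using 8 shelves:
  shelf 1: 12 = 12
  shelf 2: 12 = 12
  shelf 3: 9 + 4 = 13
  shelf 4: 9 + 3 = 12
  shelf 5: 7 + 6 = 13
  shelf 6: 7 + 6 = 13
  shelf 7: 7 + 2 = 9
  shelf 8: 7 = 7
This matches the lower bound, so 8 is optimal.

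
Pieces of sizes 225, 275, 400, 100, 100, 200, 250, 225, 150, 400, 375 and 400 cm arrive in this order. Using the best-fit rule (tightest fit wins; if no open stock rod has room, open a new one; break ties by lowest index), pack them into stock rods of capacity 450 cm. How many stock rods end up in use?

  225 → stock rod 1 (new)  [load 225/450]
  275 → stock rod 2 (new)  [load 275/450]
  400 → stock rod 3 (new)  [load 400/450]
  100 → stock rod 2  [load 375/450]
  100 → stock rod 1  [load 325/450]
  200 → stock rod 4 (new)  [load 200/450]
  250 → stock rod 4  [load 450/450]
  225 → stock rod 5 (new)  [load 225/450]
  150 → stock rod 5  [load 375/450]
  400 → stock rod 6 (new)  [load 400/450]
  375 → stock rod 7 (new)  [load 375/450]
  400 → stock rod 8 (new)  [load 400/450]
8 stock rods opened.

8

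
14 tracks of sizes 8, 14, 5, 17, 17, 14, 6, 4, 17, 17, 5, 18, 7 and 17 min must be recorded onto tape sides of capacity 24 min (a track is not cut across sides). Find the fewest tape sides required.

Total = 18 + 17 + 17 + 17 + 17 + 17 + 14 + 14 + 8 + 7 + 6 + 5 + 5 + 4 = 166 min.
Lower bound: ⌈166/24⌉ = 7 tape sides.
Also, 8 tracks each exceed 12 min, and no two of those can share a side, so at least 8 tape sides are needed.
A packing using 8 tape sides:
  side 1: 18 + 6 = 24
  side 2: 17 + 7 = 24
  side 3: 17 + 5 = 22
  side 4: 17 + 5 = 22
  side 5: 17 + 4 = 21
  side 6: 17 = 17
  side 7: 14 + 8 = 22
  side 8: 14 = 14
This matches the lower bound, so 8 is optimal.

8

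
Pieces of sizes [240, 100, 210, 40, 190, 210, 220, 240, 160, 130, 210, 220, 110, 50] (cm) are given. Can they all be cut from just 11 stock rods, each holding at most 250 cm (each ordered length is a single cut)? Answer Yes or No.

Yes

A valid assignment using 11 stock rods:
  stock rod 1: 240 = 240
  stock rod 2: 240 = 240
  stock rod 3: 220 = 220
  stock rod 4: 220 = 220
  stock rod 5: 210 + 40 = 250
  stock rod 6: 210 = 210
  stock rod 7: 210 = 210
  stock rod 8: 190 + 50 = 240
  stock rod 9: 160 = 160
  stock rod 10: 130 + 110 = 240
  stock rod 11: 100 = 100
Every load is within 250 cm, so 11 stock rods suffice.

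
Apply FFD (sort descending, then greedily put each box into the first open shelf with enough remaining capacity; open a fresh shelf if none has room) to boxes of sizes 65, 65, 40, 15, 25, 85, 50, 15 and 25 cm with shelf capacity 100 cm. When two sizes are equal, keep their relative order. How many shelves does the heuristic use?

5

Sorted descending: 85, 65, 65, 50, 40, 25, 25, 15, 15.
  85 → shelf 1 (new)  [load 85/100]
  65 → shelf 2 (new)  [load 65/100]
  65 → shelf 3 (new)  [load 65/100]
  50 → shelf 4 (new)  [load 50/100]
  40 → shelf 4  [load 90/100]
  25 → shelf 2  [load 90/100]
  25 → shelf 3  [load 90/100]
  15 → shelf 1  [load 100/100]
  15 → shelf 5 (new)  [load 15/100]
5 shelves opened.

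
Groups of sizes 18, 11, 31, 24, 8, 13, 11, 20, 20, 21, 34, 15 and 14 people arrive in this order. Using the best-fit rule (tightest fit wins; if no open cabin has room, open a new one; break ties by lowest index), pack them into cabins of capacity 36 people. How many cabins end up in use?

8

  18 → cabin 1 (new)  [load 18/36]
  11 → cabin 1  [load 29/36]
  31 → cabin 2 (new)  [load 31/36]
  24 → cabin 3 (new)  [load 24/36]
  8 → cabin 3  [load 32/36]
  13 → cabin 4 (new)  [load 13/36]
  11 → cabin 4  [load 24/36]
  20 → cabin 5 (new)  [load 20/36]
  20 → cabin 6 (new)  [load 20/36]
  21 → cabin 7 (new)  [load 21/36]
  34 → cabin 8 (new)  [load 34/36]
  15 → cabin 7  [load 36/36]
  14 → cabin 5  [load 34/36]
8 cabins opened.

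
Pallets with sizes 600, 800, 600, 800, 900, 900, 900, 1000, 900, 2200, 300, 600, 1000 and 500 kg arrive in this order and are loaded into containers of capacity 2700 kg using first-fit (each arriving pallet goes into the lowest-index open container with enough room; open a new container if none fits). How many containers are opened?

  600 → container 1 (new)  [load 600/2700]
  800 → container 1  [load 1400/2700]
  600 → container 1  [load 2000/2700]
  800 → container 2 (new)  [load 800/2700]
  900 → container 2  [load 1700/2700]
  900 → container 2  [load 2600/2700]
  900 → container 3 (new)  [load 900/2700]
  1000 → container 3  [load 1900/2700]
  900 → container 4 (new)  [load 900/2700]
  2200 → container 5 (new)  [load 2200/2700]
  300 → container 1  [load 2300/2700]
  600 → container 3  [load 2500/2700]
  1000 → container 4  [load 1900/2700]
  500 → container 4  [load 2400/2700]
5 containers opened.

5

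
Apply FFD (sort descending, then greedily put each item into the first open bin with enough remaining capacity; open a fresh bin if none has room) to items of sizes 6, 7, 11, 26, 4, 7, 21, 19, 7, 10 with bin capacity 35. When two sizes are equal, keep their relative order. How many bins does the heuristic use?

4

Sorted descending: 26, 21, 19, 11, 10, 7, 7, 7, 6, 4.
  26 → bin 1 (new)  [load 26/35]
  21 → bin 2 (new)  [load 21/35]
  19 → bin 3 (new)  [load 19/35]
  11 → bin 2  [load 32/35]
  10 → bin 3  [load 29/35]
  7 → bin 1  [load 33/35]
  7 → bin 4 (new)  [load 7/35]
  7 → bin 4  [load 14/35]
  6 → bin 3  [load 35/35]
  4 → bin 4  [load 18/35]
4 bins opened.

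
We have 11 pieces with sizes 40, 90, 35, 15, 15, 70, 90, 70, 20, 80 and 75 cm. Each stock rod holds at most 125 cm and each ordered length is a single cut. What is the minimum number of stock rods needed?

6

Total = 90 + 90 + 80 + 75 + 70 + 70 + 40 + 35 + 20 + 15 + 15 = 600 cm.
Lower bound: ⌈600/125⌉ = 5 stock rods.
Also, 6 pieces each exceed 125/2 cm, and no two of those can share a stock rod, so at least 6 stock rods are needed.
A packing using 6 stock rods:
  stock rod 1: 90 + 35 = 125
  stock rod 2: 90 + 20 + 15 = 125
  stock rod 3: 80 + 40 = 120
  stock rod 4: 75 + 15 = 90
  stock rod 5: 70 = 70
  stock rod 6: 70 = 70
This matches the lower bound, so 6 is optimal.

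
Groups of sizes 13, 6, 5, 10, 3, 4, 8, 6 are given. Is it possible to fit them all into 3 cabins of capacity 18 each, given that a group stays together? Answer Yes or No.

Total = 55; ⌈55/18⌉ = 4.
At least 4 cabins are required, but only 3 are allowed.

No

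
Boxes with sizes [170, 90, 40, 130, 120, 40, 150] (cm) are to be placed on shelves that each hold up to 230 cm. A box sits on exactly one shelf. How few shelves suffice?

4

Total = 170 + 150 + 130 + 120 + 90 + 40 + 40 = 740 cm.
Lower bound: ⌈740/230⌉ = 4 shelves.
A packing using 4 shelves:
  shelf 1: 170 + 40 = 210
  shelf 2: 150 + 40 = 190
  shelf 3: 130 + 90 = 220
  shelf 4: 120 = 120
This matches the lower bound, so 4 is optimal.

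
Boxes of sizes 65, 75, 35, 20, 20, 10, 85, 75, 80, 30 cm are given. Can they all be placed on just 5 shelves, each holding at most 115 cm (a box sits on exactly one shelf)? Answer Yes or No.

Yes

A valid assignment using 5 shelves:
  shelf 1: 85 + 30 = 115
  shelf 2: 80 + 35 = 115
  shelf 3: 75 + 20 + 20 = 115
  shelf 4: 75 + 10 = 85
  shelf 5: 65 = 65
Every load is within 115 cm, so 5 shelves suffice.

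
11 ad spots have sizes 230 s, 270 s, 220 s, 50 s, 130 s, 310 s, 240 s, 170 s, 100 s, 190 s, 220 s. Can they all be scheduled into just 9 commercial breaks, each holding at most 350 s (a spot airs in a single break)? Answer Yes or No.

A valid assignment using 8 commercial breaks:
  break 1: 310 = 310
  break 2: 270 + 50 = 320
  break 3: 240 + 100 = 340
  break 4: 230 = 230
  break 5: 220 + 130 = 350
  break 6: 220 = 220
  break 7: 190 = 190
  break 8: 170 = 170
That uses only 8 ≤ 9, so 9 commercial breaks are enough.

Yes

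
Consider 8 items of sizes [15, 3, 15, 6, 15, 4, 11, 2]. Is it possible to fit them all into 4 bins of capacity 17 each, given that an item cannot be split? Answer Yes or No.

Total = 71; ⌈71/17⌉ = 5.
At least 5 bins are required, but only 4 are allowed.

No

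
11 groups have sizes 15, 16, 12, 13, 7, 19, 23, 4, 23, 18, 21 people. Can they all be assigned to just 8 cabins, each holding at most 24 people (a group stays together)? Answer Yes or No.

Total = 171 people; ⌈171/24⌉ = 8.
The bound of 8 does not rule out 8, but exhaustive search shows no assignment into 8 cabins of capacity 24 people exists — the minimum is 9.

No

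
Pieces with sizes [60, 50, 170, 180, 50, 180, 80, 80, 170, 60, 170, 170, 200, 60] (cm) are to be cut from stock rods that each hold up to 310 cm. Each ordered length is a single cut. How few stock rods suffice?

7

Total = 200 + 180 + 180 + 170 + 170 + 170 + 170 + 80 + 80 + 60 + 60 + 60 + 50 + 50 = 1680 cm.
Lower bound: ⌈1680/310⌉ = 6 stock rods.
Also, 7 pieces each exceed 155 cm, and no two of those can share a stock rod, so at least 7 stock rods are needed.
A packing using 7 stock rods:
  stock rod 1: 200 + 80 = 280
  stock rod 2: 180 + 80 + 50 = 310
  stock rod 3: 180 + 60 + 60 = 300
  stock rod 4: 170 + 60 + 50 = 280
  stock rod 5: 170 = 170
  stock rod 6: 170 = 170
  stock rod 7: 170 = 170
This matches the lower bound, so 7 is optimal.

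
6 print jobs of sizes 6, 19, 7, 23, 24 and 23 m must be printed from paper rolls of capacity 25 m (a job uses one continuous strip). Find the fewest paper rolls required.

Total = 24 + 23 + 23 + 19 + 7 + 6 = 102 m.
Lower bound: ⌈102/25⌉ = 5 paper rolls.
A packing using 5 paper rolls:
  roll 1: 24 = 24
  roll 2: 23 = 23
  roll 3: 23 = 23
  roll 4: 19 + 6 = 25
  roll 5: 7 = 7
This matches the lower bound, so 5 is optimal.

5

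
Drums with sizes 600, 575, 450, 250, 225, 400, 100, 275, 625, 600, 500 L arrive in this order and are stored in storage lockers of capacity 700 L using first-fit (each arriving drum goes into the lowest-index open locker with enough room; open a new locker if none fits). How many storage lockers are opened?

  600 → locker 1 (new)  [load 600/700]
  575 → locker 2 (new)  [load 575/700]
  450 → locker 3 (new)  [load 450/700]
  250 → locker 3  [load 700/700]
  225 → locker 4 (new)  [load 225/700]
  400 → locker 4  [load 625/700]
  100 → locker 1  [load 700/700]
  275 → locker 5 (new)  [load 275/700]
  625 → locker 6 (new)  [load 625/700]
  600 → locker 7 (new)  [load 600/700]
  500 → locker 8 (new)  [load 500/700]
8 storage lockers opened.

8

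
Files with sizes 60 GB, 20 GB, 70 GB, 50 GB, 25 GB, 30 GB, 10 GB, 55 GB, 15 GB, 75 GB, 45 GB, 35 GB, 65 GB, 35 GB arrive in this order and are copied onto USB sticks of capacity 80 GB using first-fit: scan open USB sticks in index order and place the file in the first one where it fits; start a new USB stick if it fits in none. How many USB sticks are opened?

  60 → USB stick 1 (new)  [load 60/80]
  20 → USB stick 1  [load 80/80]
  70 → USB stick 2 (new)  [load 70/80]
  50 → USB stick 3 (new)  [load 50/80]
  25 → USB stick 3  [load 75/80]
  30 → USB stick 4 (new)  [load 30/80]
  10 → USB stick 2  [load 80/80]
  55 → USB stick 5 (new)  [load 55/80]
  15 → USB stick 4  [load 45/80]
  75 → USB stick 6 (new)  [load 75/80]
  45 → USB stick 7 (new)  [load 45/80]
  35 → USB stick 4  [load 80/80]
  65 → USB stick 8 (new)  [load 65/80]
  35 → USB stick 7  [load 80/80]
8 USB sticks opened.

8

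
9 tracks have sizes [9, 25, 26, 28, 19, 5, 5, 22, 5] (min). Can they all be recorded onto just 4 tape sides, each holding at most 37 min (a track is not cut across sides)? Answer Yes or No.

Total = 144 min; ⌈144/37⌉ = 4.
5 tracks each exceed half the capacity and cannot share a side, forcing at least 5 tape sides.
At least 5 tape sides are required, but only 4 are allowed.

No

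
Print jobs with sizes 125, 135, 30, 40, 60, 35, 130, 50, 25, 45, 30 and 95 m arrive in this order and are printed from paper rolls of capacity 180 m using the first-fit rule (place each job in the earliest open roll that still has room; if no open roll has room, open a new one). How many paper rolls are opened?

5

  125 → roll 1 (new)  [load 125/180]
  135 → roll 2 (new)  [load 135/180]
  30 → roll 1  [load 155/180]
  40 → roll 2  [load 175/180]
  60 → roll 3 (new)  [load 60/180]
  35 → roll 3  [load 95/180]
  130 → roll 4 (new)  [load 130/180]
  50 → roll 3  [load 145/180]
  25 → roll 1  [load 180/180]
  45 → roll 4  [load 175/180]
  30 → roll 3  [load 175/180]
  95 → roll 5 (new)  [load 95/180]
5 paper rolls opened.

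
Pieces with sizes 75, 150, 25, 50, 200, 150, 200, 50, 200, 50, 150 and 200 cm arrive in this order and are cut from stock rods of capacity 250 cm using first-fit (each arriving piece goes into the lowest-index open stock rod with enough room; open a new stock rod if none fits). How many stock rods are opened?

  75 → stock rod 1 (new)  [load 75/250]
  150 → stock rod 1  [load 225/250]
  25 → stock rod 1  [load 250/250]
  50 → stock rod 2 (new)  [load 50/250]
  200 → stock rod 2  [load 250/250]
  150 → stock rod 3 (new)  [load 150/250]
  200 → stock rod 4 (new)  [load 200/250]
  50 → stock rod 3  [load 200/250]
  200 → stock rod 5 (new)  [load 200/250]
  50 → stock rod 3  [load 250/250]
  150 → stock rod 6 (new)  [load 150/250]
  200 → stock rod 7 (new)  [load 200/250]
7 stock rods opened.

7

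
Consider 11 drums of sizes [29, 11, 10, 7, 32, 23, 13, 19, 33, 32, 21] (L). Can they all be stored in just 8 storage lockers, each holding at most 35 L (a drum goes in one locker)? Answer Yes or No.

A valid assignment using 8 storage lockers:
  locker 1: 33 = 33
  locker 2: 32 = 32
  locker 3: 32 = 32
  locker 4: 29 = 29
  locker 5: 23 + 11 = 34
  locker 6: 21 + 13 = 34
  locker 7: 19 + 10 = 29
  locker 8: 7 = 7
Every load is within 35 L, so 8 storage lockers suffice.

Yes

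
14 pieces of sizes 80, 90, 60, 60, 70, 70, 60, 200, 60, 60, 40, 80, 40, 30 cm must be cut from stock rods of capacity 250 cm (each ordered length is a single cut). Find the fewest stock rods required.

5

Total = 200 + 90 + 80 + 80 + 70 + 70 + 60 + 60 + 60 + 60 + 60 + 40 + 40 + 30 = 1000 cm.
Lower bound: ⌈1000/250⌉ = 4 stock rods.
A packing using 5 stock rods:
  stock rod 1: 200 + 40 = 240
  stock rod 2: 90 + 80 + 80 = 250
  stock rod 3: 70 + 70 + 60 + 40 = 240
  stock rod 4: 60 + 60 + 60 + 60 = 240
  stock rod 5: 30 = 30
No arrangement into 4 stock rods stays within capacity, so 5 is optimal.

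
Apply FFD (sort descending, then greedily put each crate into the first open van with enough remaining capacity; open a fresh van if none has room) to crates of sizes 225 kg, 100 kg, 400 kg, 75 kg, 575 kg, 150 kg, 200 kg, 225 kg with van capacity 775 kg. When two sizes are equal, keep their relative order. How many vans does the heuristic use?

Sorted descending: 575, 400, 225, 225, 200, 150, 100, 75.
  575 → van 1 (new)  [load 575/775]
  400 → van 2 (new)  [load 400/775]
  225 → van 2  [load 625/775]
  225 → van 3 (new)  [load 225/775]
  200 → van 1  [load 775/775]
  150 → van 2  [load 775/775]
  100 → van 3  [load 325/775]
  75 → van 3  [load 400/775]
3 vans opened.

3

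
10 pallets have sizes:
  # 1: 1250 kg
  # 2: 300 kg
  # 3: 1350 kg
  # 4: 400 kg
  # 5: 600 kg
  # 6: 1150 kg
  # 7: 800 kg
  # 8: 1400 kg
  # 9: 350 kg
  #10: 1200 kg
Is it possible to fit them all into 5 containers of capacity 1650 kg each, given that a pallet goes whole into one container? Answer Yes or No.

Total = 8800 kg; ⌈8800/1650⌉ = 6.
At least 6 containers are required, but only 5 are allowed.

No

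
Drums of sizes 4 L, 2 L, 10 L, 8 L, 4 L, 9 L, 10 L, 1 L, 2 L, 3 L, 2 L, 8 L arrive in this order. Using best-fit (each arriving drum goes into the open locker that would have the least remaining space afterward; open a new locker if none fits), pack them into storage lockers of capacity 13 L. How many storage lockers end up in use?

  4 → locker 1 (new)  [load 4/13]
  2 → locker 1  [load 6/13]
  10 → locker 2 (new)  [load 10/13]
  8 → locker 3 (new)  [load 8/13]
  4 → locker 3  [load 12/13]
  9 → locker 4 (new)  [load 9/13]
  10 → locker 5 (new)  [load 10/13]
  1 → locker 3  [load 13/13]
  2 → locker 2  [load 12/13]
  3 → locker 5  [load 13/13]
  2 → locker 4  [load 11/13]
  8 → locker 6 (new)  [load 8/13]
6 storage lockers opened.

6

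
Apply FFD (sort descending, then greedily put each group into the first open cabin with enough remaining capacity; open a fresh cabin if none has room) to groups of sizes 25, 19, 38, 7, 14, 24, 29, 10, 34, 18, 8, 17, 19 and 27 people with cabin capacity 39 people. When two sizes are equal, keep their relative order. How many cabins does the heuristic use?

Sorted descending: 38, 34, 29, 27, 25, 24, 19, 19, 18, 17, 14, 10, 8, 7.
  38 → cabin 1 (new)  [load 38/39]
  34 → cabin 2 (new)  [load 34/39]
  29 → cabin 3 (new)  [load 29/39]
  27 → cabin 4 (new)  [load 27/39]
  25 → cabin 5 (new)  [load 25/39]
  24 → cabin 6 (new)  [load 24/39]
  19 → cabin 7 (new)  [load 19/39]
  19 → cabin 7  [load 38/39]
  18 → cabin 8 (new)  [load 18/39]
  17 → cabin 8  [load 35/39]
  14 → cabin 5  [load 39/39]
  10 → cabin 3  [load 39/39]
  8 → cabin 4  [load 35/39]
  7 → cabin 6  [load 31/39]
8 cabins opened.

8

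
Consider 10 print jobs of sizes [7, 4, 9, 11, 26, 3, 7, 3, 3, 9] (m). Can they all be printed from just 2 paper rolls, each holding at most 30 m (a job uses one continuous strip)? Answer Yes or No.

Total = 82 m; ⌈82/30⌉ = 3.
At least 3 paper rolls are required, but only 2 are allowed.

No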